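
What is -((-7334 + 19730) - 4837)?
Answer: -7559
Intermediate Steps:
-((-7334 + 19730) - 4837) = -(12396 - 4837) = -1*7559 = -7559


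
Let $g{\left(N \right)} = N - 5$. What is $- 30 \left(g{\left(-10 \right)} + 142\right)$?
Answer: $-3810$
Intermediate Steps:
$g{\left(N \right)} = -5 + N$
$- 30 \left(g{\left(-10 \right)} + 142\right) = - 30 \left(\left(-5 - 10\right) + 142\right) = - 30 \left(-15 + 142\right) = \left(-30\right) 127 = -3810$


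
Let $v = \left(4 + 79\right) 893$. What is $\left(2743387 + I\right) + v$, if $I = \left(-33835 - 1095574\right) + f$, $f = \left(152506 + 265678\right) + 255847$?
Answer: $2362128$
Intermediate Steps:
$f = 674031$ ($f = 418184 + 255847 = 674031$)
$I = -455378$ ($I = \left(-33835 - 1095574\right) + 674031 = -1129409 + 674031 = -455378$)
$v = 74119$ ($v = 83 \cdot 893 = 74119$)
$\left(2743387 + I\right) + v = \left(2743387 - 455378\right) + 74119 = 2288009 + 74119 = 2362128$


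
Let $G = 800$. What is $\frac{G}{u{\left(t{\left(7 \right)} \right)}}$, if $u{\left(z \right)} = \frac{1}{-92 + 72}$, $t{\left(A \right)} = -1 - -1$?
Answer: $-16000$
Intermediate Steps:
$t{\left(A \right)} = 0$ ($t{\left(A \right)} = -1 + 1 = 0$)
$u{\left(z \right)} = - \frac{1}{20}$ ($u{\left(z \right)} = \frac{1}{-20} = - \frac{1}{20}$)
$\frac{G}{u{\left(t{\left(7 \right)} \right)}} = \frac{800}{- \frac{1}{20}} = 800 \left(-20\right) = -16000$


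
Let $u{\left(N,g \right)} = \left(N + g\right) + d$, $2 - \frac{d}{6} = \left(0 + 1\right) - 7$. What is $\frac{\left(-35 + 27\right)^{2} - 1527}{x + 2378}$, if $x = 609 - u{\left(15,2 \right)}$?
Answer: $- \frac{1463}{2922} \approx -0.50068$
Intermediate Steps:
$d = 48$ ($d = 12 - 6 \left(\left(0 + 1\right) - 7\right) = 12 - 6 \left(1 - 7\right) = 12 - -36 = 12 + 36 = 48$)
$u{\left(N,g \right)} = 48 + N + g$ ($u{\left(N,g \right)} = \left(N + g\right) + 48 = 48 + N + g$)
$x = 544$ ($x = 609 - \left(48 + 15 + 2\right) = 609 - 65 = 544$)
$\frac{\left(-35 + 27\right)^{2} - 1527}{x + 2378} = \frac{\left(-35 + 27\right)^{2} - 1527}{544 + 2378} = \frac{\left(-8\right)^{2} - 1527}{2922} = \left(64 - 1527\right) \frac{1}{2922} = \left(-1463\right) \frac{1}{2922} = - \frac{1463}{2922}$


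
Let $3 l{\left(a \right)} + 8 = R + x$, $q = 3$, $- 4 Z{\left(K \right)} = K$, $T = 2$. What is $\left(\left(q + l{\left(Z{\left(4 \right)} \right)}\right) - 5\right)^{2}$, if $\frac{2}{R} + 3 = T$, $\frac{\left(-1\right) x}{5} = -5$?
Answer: $9$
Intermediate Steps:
$x = 25$ ($x = \left(-5\right) \left(-5\right) = 25$)
$R = -2$ ($R = \frac{2}{-3 + 2} = \frac{2}{-1} = 2 \left(-1\right) = -2$)
$Z{\left(K \right)} = - \frac{K}{4}$
$l{\left(a \right)} = 5$ ($l{\left(a \right)} = - \frac{8}{3} + \frac{-2 + 25}{3} = - \frac{8}{3} + \frac{1}{3} \cdot 23 = - \frac{8}{3} + \frac{23}{3} = 5$)
$\left(\left(q + l{\left(Z{\left(4 \right)} \right)}\right) - 5\right)^{2} = \left(\left(3 + 5\right) - 5\right)^{2} = \left(8 - 5\right)^{2} = 3^{2} = 9$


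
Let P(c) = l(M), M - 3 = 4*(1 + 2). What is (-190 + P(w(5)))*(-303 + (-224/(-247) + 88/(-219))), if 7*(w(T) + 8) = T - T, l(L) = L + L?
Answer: 2618057440/54093 ≈ 48399.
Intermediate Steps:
M = 15 (M = 3 + 4*(1 + 2) = 3 + 4*3 = 3 + 12 = 15)
l(L) = 2*L
w(T) = -8 (w(T) = -8 + (T - T)/7 = -8 + (⅐)*0 = -8 + 0 = -8)
P(c) = 30 (P(c) = 2*15 = 30)
(-190 + P(w(5)))*(-303 + (-224/(-247) + 88/(-219))) = (-190 + 30)*(-303 + (-224/(-247) + 88/(-219))) = -160*(-303 + (-224*(-1/247) + 88*(-1/219))) = -160*(-303 + (224/247 - 88/219)) = -160*(-303 + 27320/54093) = -160*(-16362859/54093) = 2618057440/54093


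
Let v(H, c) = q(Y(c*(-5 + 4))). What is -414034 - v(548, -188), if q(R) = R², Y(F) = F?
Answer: -449378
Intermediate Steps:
v(H, c) = c² (v(H, c) = (c*(-5 + 4))² = (c*(-1))² = (-c)² = c²)
-414034 - v(548, -188) = -414034 - 1*(-188)² = -414034 - 1*35344 = -414034 - 35344 = -449378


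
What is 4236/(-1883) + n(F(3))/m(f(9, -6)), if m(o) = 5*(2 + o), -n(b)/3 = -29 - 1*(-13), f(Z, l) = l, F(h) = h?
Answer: -43776/9415 ≈ -4.6496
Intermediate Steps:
n(b) = 48 (n(b) = -3*(-29 - 1*(-13)) = -3*(-29 + 13) = -3*(-16) = 48)
m(o) = 10 + 5*o
4236/(-1883) + n(F(3))/m(f(9, -6)) = 4236/(-1883) + 48/(10 + 5*(-6)) = 4236*(-1/1883) + 48/(10 - 30) = -4236/1883 + 48/(-20) = -4236/1883 + 48*(-1/20) = -4236/1883 - 12/5 = -43776/9415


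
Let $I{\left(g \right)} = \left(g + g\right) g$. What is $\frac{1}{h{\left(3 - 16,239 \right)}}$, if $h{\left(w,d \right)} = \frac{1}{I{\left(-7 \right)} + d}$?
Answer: $337$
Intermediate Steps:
$I{\left(g \right)} = 2 g^{2}$ ($I{\left(g \right)} = 2 g g = 2 g^{2}$)
$h{\left(w,d \right)} = \frac{1}{98 + d}$ ($h{\left(w,d \right)} = \frac{1}{2 \left(-7\right)^{2} + d} = \frac{1}{2 \cdot 49 + d} = \frac{1}{98 + d}$)
$\frac{1}{h{\left(3 - 16,239 \right)}} = \frac{1}{\frac{1}{98 + 239}} = \frac{1}{\frac{1}{337}} = 337$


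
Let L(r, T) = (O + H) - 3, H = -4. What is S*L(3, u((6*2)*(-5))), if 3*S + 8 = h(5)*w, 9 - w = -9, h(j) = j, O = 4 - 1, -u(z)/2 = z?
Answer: -328/3 ≈ -109.33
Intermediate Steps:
u(z) = -2*z
O = 3
w = 18 (w = 9 - 1*(-9) = 9 + 9 = 18)
L(r, T) = -4 (L(r, T) = (3 - 4) - 3 = -1 - 3 = -4)
S = 82/3 (S = -8/3 + (5*18)/3 = -8/3 + (⅓)*90 = -8/3 + 30 = 82/3 ≈ 27.333)
S*L(3, u((6*2)*(-5))) = (82/3)*(-4) = -328/3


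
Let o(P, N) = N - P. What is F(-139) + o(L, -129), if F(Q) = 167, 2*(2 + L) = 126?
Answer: -23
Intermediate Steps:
L = 61 (L = -2 + (½)*126 = -2 + 63 = 61)
F(-139) + o(L, -129) = 167 + (-129 - 1*61) = 167 + (-129 - 61) = 167 - 190 = -23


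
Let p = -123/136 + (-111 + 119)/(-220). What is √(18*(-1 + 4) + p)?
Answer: √742171210/3740 ≈ 7.2842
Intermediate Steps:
p = -7037/7480 (p = -123*1/136 + 8*(-1/220) = -123/136 - 2/55 = -7037/7480 ≈ -0.94077)
√(18*(-1 + 4) + p) = √(18*(-1 + 4) - 7037/7480) = √(18*3 - 7037/7480) = √(54 - 7037/7480) = √(396883/7480) = √742171210/3740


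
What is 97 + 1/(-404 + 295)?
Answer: 10572/109 ≈ 96.991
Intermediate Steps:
97 + 1/(-404 + 295) = 97 + 1/(-109) = 97 - 1/109 = 10572/109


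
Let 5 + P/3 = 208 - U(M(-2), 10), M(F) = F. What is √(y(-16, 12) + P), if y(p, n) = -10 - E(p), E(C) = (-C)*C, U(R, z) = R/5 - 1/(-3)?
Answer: 2*√5345/5 ≈ 29.244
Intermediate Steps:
U(R, z) = ⅓ + R/5 (U(R, z) = R*(⅕) - 1*(-⅓) = R/5 + ⅓ = ⅓ + R/5)
E(C) = -C²
y(p, n) = -10 + p² (y(p, n) = -10 - (-1)*p² = -10 + p²)
P = 3046/5 (P = -15 + 3*(208 - (⅓ + (⅕)*(-2))) = -15 + 3*(208 - (⅓ - ⅖)) = -15 + 3*(208 - 1*(-1/15)) = -15 + 3*(208 + 1/15) = -15 + 3*(3121/15) = -15 + 3121/5 = 3046/5 ≈ 609.20)
√(y(-16, 12) + P) = √((-10 + (-16)²) + 3046/5) = √((-10 + 256) + 3046/5) = √(246 + 3046/5) = √(4276/5) = 2*√5345/5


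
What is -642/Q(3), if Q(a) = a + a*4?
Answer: -214/5 ≈ -42.800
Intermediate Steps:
Q(a) = 5*a (Q(a) = a + 4*a = 5*a)
-642/Q(3) = -642/(5*3) = -642/15 = -642*1/15 = -214/5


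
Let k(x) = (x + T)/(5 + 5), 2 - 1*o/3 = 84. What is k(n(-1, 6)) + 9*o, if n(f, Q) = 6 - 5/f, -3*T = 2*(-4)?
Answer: -66379/30 ≈ -2212.6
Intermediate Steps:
T = 8/3 (T = -2*(-4)/3 = -⅓*(-8) = 8/3 ≈ 2.6667)
o = -246 (o = 6 - 3*84 = 6 - 252 = -246)
k(x) = 4/15 + x/10 (k(x) = (x + 8/3)/(5 + 5) = (8/3 + x)/10 = (8/3 + x)*(⅒) = 4/15 + x/10)
k(n(-1, 6)) + 9*o = (4/15 + (6 - 5/(-1))/10) + 9*(-246) = (4/15 + (6 - 5*(-1))/10) - 2214 = (4/15 + (6 + 5)/10) - 2214 = (4/15 + (⅒)*11) - 2214 = (4/15 + 11/10) - 2214 = 41/30 - 2214 = -66379/30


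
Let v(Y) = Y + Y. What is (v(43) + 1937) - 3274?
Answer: -1251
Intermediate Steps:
v(Y) = 2*Y
(v(43) + 1937) - 3274 = (2*43 + 1937) - 3274 = (86 + 1937) - 3274 = 2023 - 3274 = -1251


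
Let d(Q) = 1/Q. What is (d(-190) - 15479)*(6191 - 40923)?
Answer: 2688084054/5 ≈ 5.3762e+8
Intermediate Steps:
(d(-190) - 15479)*(6191 - 40923) = (1/(-190) - 15479)*(6191 - 40923) = (-1/190 - 15479)*(-34732) = -2941011/190*(-34732) = 2688084054/5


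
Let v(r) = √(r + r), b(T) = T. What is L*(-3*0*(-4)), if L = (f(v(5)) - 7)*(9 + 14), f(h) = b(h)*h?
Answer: 0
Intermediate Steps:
v(r) = √2*√r (v(r) = √(2*r) = √2*√r)
f(h) = h² (f(h) = h*h = h²)
L = 69 (L = ((√2*√5)² - 7)*(9 + 14) = ((√10)² - 7)*23 = (10 - 7)*23 = 3*23 = 69)
L*(-3*0*(-4)) = 69*(-3*0*(-4)) = 69*(0*(-4)) = 69*0 = 0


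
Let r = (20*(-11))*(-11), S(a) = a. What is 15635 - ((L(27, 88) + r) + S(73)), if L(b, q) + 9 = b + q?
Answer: 13036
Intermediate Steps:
L(b, q) = -9 + b + q (L(b, q) = -9 + (b + q) = -9 + b + q)
r = 2420 (r = -220*(-11) = 2420)
15635 - ((L(27, 88) + r) + S(73)) = 15635 - (((-9 + 27 + 88) + 2420) + 73) = 15635 - ((106 + 2420) + 73) = 15635 - (2526 + 73) = 15635 - 1*2599 = 15635 - 2599 = 13036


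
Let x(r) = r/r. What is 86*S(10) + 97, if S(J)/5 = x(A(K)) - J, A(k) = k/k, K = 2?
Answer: -3773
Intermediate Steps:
A(k) = 1
x(r) = 1
S(J) = 5 - 5*J (S(J) = 5*(1 - J) = 5 - 5*J)
86*S(10) + 97 = 86*(5 - 5*10) + 97 = 86*(5 - 50) + 97 = 86*(-45) + 97 = -3870 + 97 = -3773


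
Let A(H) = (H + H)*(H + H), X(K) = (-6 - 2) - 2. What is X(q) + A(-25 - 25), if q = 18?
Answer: 9990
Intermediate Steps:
X(K) = -10 (X(K) = -8 - 2 = -10)
A(H) = 4*H**2 (A(H) = (2*H)*(2*H) = 4*H**2)
X(q) + A(-25 - 25) = -10 + 4*(-25 - 25)**2 = -10 + 4*(-50)**2 = -10 + 4*2500 = -10 + 10000 = 9990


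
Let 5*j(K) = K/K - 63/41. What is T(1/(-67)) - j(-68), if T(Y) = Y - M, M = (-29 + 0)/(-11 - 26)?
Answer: -351362/508195 ≈ -0.69139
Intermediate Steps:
M = 29/37 (M = -29/(-37) = -29*(-1/37) = 29/37 ≈ 0.78378)
T(Y) = -29/37 + Y (T(Y) = Y - 1*29/37 = Y - 29/37 = -29/37 + Y)
j(K) = -22/205 (j(K) = (K/K - 63/41)/5 = (1 - 63*1/41)/5 = (1 - 63/41)/5 = (⅕)*(-22/41) = -22/205)
T(1/(-67)) - j(-68) = (-29/37 + 1/(-67)) - 1*(-22/205) = (-29/37 - 1/67) + 22/205 = -1980/2479 + 22/205 = -351362/508195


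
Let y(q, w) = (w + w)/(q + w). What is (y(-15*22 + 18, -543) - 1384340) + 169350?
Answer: -346271788/285 ≈ -1.2150e+6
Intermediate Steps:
y(q, w) = 2*w/(q + w) (y(q, w) = (2*w)/(q + w) = 2*w/(q + w))
(y(-15*22 + 18, -543) - 1384340) + 169350 = (2*(-543)/((-15*22 + 18) - 543) - 1384340) + 169350 = (2*(-543)/((-330 + 18) - 543) - 1384340) + 169350 = (2*(-543)/(-312 - 543) - 1384340) + 169350 = (2*(-543)/(-855) - 1384340) + 169350 = (2*(-543)*(-1/855) - 1384340) + 169350 = (362/285 - 1384340) + 169350 = -394536538/285 + 169350 = -346271788/285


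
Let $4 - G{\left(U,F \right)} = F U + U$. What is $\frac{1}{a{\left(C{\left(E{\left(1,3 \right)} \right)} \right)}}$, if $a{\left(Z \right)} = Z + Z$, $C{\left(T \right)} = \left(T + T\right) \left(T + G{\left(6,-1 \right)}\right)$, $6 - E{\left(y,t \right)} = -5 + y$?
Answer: $\frac{1}{560} \approx 0.0017857$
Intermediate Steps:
$G{\left(U,F \right)} = 4 - U - F U$ ($G{\left(U,F \right)} = 4 - \left(F U + U\right) = 4 - \left(U + F U\right) = 4 - U - F U$)
$E{\left(y,t \right)} = 11 - y$ ($E{\left(y,t \right)} = 6 - \left(-5 + y\right) = 11 - y$)
$C{\left(T \right)} = 2 T \left(4 + T\right)$ ($C{\left(T \right)} = \left(T + T\right) \left(T - \left(2 - 6\right)\right) = 2 T \left(T + \left(4 - 6 + 6\right)\right) = 2 T \left(T + 4\right) = 2 T \left(4 + T\right)$)
$a{\left(Z \right)} = 2 Z$
$\frac{1}{a{\left(C{\left(E{\left(1,3 \right)} \right)} \right)}} = \frac{1}{2 \cdot 2 \left(11 - 1\right) \left(4 + \left(11 - 1\right)\right)} = \frac{1}{2 \cdot 2 \cdot 10 \left(4 + 10\right)} = \frac{1}{2 \cdot 2 \cdot 10 \cdot 14} = \frac{1}{2 \cdot 280} = \frac{1}{560}$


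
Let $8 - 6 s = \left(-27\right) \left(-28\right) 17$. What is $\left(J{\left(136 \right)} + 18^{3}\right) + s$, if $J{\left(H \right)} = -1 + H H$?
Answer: $\frac{66559}{3} \approx 22186.0$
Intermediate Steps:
$J{\left(H \right)} = -1 + H^{2}$
$s = - \frac{6422}{3}$ ($s = \frac{4}{3} - \frac{\left(-27\right) \left(-28\right) 17}{6} = \frac{4}{3} - \frac{756 \cdot 17}{6} = \frac{4}{3} - 2142 = - \frac{6422}{3} \approx -2140.7$)
$\left(J{\left(136 \right)} + 18^{3}\right) + s = \left(\left(-1 + 136^{2}\right) + 18^{3}\right) - \frac{6422}{3} = \left(\left(-1 + 18496\right) + 5832\right) - \frac{6422}{3} = \left(18495 + 5832\right) - \frac{6422}{3} = 24327 - \frac{6422}{3} = \frac{66559}{3}$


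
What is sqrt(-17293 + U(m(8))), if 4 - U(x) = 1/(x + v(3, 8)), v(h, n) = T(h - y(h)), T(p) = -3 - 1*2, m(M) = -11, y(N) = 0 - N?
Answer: I*sqrt(276623)/4 ≈ 131.49*I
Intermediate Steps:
y(N) = -N
T(p) = -5 (T(p) = -3 - 2 = -5)
v(h, n) = -5
U(x) = 4 - 1/(-5 + x) (U(x) = 4 - 1/(x - 5) = 4 - 1/(-5 + x))
sqrt(-17293 + U(m(8))) = sqrt(-17293 + (-21 + 4*(-11))/(-5 - 11)) = sqrt(-17293 + (-21 - 44)/(-16)) = sqrt(-17293 - 1/16*(-65)) = sqrt(-17293 + 65/16) = sqrt(-276623/16) = I*sqrt(276623)/4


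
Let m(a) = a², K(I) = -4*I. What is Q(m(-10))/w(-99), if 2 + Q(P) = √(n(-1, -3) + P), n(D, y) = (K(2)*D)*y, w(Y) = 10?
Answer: -⅕ + √19/5 ≈ 0.67178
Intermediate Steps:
n(D, y) = -8*D*y (n(D, y) = ((-4*2)*D)*y = (-8*D)*y = -8*D*y)
Q(P) = -2 + √(-24 + P) (Q(P) = -2 + √(-8*(-1)*(-3) + P) = -2 + √(-24 + P))
Q(m(-10))/w(-99) = (-2 + √(-24 + (-10)²))/10 = (-2 + √(-24 + 100))*(⅒) = (-2 + √76)*(⅒) = (-2 + 2*√19)*(⅒) = -⅕ + √19/5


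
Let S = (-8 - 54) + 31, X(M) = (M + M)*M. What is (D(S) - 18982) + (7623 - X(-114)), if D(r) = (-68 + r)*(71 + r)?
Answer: -41311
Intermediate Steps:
X(M) = 2*M² (X(M) = (2*M)*M = 2*M²)
S = -31 (S = -62 + 31 = -31)
(D(S) - 18982) + (7623 - X(-114)) = ((-4828 + (-31)² + 3*(-31)) - 18982) + (7623 - 2*(-114)²) = ((-4828 + 961 - 93) - 18982) + (7623 - 2*12996) = (-3960 - 18982) + (7623 - 1*25992) = -22942 + (7623 - 25992) = -22942 - 18369 = -41311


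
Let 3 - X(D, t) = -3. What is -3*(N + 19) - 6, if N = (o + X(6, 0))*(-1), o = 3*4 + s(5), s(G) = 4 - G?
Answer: -12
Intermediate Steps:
X(D, t) = 6 (X(D, t) = 3 - 1*(-3) = 3 + 3 = 6)
o = 11 (o = 3*4 + (4 - 1*5) = 12 + (4 - 5) = 12 - 1 = 11)
N = -17 (N = (11 + 6)*(-1) = 17*(-1) = -17)
-3*(N + 19) - 6 = -3*(-17 + 19) - 6 = -3*2 - 6 = -6 - 6 = -12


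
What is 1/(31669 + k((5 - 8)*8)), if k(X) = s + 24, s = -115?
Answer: 1/31578 ≈ 3.1668e-5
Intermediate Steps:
k(X) = -91 (k(X) = -115 + 24 = -91)
1/(31669 + k((5 - 8)*8)) = 1/(31669 - 91) = 1/31578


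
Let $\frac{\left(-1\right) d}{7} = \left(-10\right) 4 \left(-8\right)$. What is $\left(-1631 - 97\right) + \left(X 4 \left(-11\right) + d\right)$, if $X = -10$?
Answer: $-3528$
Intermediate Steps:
$d = -2240$ ($d = - 7 \left(-10\right) 4 \left(-8\right) = - 7 \left(\left(-40\right) \left(-8\right)\right) = \left(-7\right) 320 = -2240$)
$\left(-1631 - 97\right) + \left(X 4 \left(-11\right) + d\right) = \left(-1631 - 97\right) - \left(2240 - \left(-10\right) 4 \left(-11\right)\right) = -1728 - 1800 = -3528$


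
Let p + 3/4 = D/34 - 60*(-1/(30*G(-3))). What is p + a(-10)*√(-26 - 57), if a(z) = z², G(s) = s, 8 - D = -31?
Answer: -55/204 + 100*I*√83 ≈ -0.26961 + 911.04*I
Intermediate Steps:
D = 39 (D = 8 - 1*(-31) = 8 + 31 = 39)
p = -55/204 (p = -¾ + (39/34 - 60/(-5*6*(-3))) = -¾ + (39*(1/34) - 60/((-30*(-3)))) = -¾ + (39/34 - 60/90) = -¾ + (39/34 - 60*1/90) = -¾ + (39/34 - ⅔) = -¾ + 49/102 = -55/204 ≈ -0.26961)
p + a(-10)*√(-26 - 57) = -55/204 + (-10)²*√(-26 - 57) = -55/204 + 100*√(-83) = -55/204 + 100*(I*√83) = -55/204 + 100*I*√83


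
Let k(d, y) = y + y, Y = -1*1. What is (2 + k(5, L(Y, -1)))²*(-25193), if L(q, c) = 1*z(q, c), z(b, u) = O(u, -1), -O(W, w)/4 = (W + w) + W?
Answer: -17030468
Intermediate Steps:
Y = -1
O(W, w) = -8*W - 4*w (O(W, w) = -4*((W + w) + W) = -4*(w + 2*W) = -8*W - 4*w)
z(b, u) = 4 - 8*u (z(b, u) = -8*u - 4*(-1) = -8*u + 4 = 4 - 8*u)
L(q, c) = 4 - 8*c (L(q, c) = 1*(4 - 8*c) = 4 - 8*c)
k(d, y) = 2*y
(2 + k(5, L(Y, -1)))²*(-25193) = (2 + 2*(4 - 8*(-1)))²*(-25193) = (2 + 2*(4 + 8))²*(-25193) = (2 + 2*12)²*(-25193) = (2 + 24)²*(-25193) = 26²*(-25193) = 676*(-25193) = -17030468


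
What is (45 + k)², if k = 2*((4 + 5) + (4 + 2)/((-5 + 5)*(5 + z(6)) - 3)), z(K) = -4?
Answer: 3481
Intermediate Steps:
k = 14 (k = 2*((4 + 5) + (4 + 2)/((-5 + 5)*(5 - 4) - 3)) = 2*(9 + 6/(0*1 - 3)) = 2*(9 + 6/(0 - 3)) = 2*(9 + 6/(-3)) = 2*(9 + 6*(-⅓)) = 2*(9 - 2) = 2*7 = 14)
(45 + k)² = (45 + 14)² = 59² = 3481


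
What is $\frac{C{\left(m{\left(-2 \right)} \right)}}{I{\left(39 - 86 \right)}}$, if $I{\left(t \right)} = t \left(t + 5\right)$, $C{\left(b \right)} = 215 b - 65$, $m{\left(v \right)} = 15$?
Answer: $\frac{1580}{987} \approx 1.6008$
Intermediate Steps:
$C{\left(b \right)} = -65 + 215 b$
$I{\left(t \right)} = t \left(5 + t\right)$
$\frac{C{\left(m{\left(-2 \right)} \right)}}{I{\left(39 - 86 \right)}} = \frac{-65 + 215 \cdot 15}{\left(39 - 86\right) \left(5 + \left(39 - 86\right)\right)} = \frac{-65 + 3225}{\left(39 - 86\right) \left(5 + \left(39 - 86\right)\right)} = \frac{3160}{\left(-47\right) \left(5 - 47\right)} = \frac{3160}{\left(-47\right) \left(-42\right)} = \frac{3160}{1974} = 3160 \cdot \frac{1}{1974} = \frac{1580}{987}$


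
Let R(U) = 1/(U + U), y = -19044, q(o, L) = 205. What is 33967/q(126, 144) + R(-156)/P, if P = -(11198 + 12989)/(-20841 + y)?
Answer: 85439496741/515666840 ≈ 165.69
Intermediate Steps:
R(U) = 1/(2*U)
P = 24187/39885 (P = -(11198 + 12989)/(-20841 - 19044) = -24187/(-39885) = -24187*(-1)/39885 = -1*(-24187/39885) = 24187/39885 ≈ 0.60642)
33967/q(126, 144) + R(-156)/P = 33967/205 + ((½)/(-156))/(24187/39885) = 33967*(1/205) + ((½)*(-1/156))*(39885/24187) = 33967/205 - 1/312*39885/24187 = 33967/205 - 13295/2515448 = 85439496741/515666840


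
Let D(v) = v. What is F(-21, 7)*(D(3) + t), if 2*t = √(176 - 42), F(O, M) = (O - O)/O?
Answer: 0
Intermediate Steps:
F(O, M) = 0 (F(O, M) = 0/O = 0)
t = √134/2 (t = √(176 - 42)/2 = √134/2 ≈ 5.7879)
F(-21, 7)*(D(3) + t) = 0*(3 + √134/2) = 0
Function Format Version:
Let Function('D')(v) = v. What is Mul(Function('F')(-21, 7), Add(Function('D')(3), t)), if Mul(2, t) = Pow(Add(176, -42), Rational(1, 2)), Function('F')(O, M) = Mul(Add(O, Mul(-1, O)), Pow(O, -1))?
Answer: 0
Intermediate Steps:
Function('F')(O, M) = 0 (Function('F')(O, M) = Mul(0, Pow(O, -1)) = 0)
t = Mul(Rational(1, 2), Pow(134, Rational(1, 2))) (t = Mul(Rational(1, 2), Pow(Add(176, -42), Rational(1, 2))) = Mul(Rational(1, 2), Pow(134, Rational(1, 2))) ≈ 5.7879)
Mul(Function('F')(-21, 7), Add(Function('D')(3), t)) = Mul(0, Add(3, Mul(Rational(1, 2), Pow(134, Rational(1, 2))))) = 0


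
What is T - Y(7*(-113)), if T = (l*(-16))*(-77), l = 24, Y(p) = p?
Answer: 30359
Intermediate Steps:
T = 29568 (T = (24*(-16))*(-77) = -384*(-77) = 29568)
T - Y(7*(-113)) = 29568 - 7*(-113) = 29568 - 1*(-791) = 29568 + 791 = 30359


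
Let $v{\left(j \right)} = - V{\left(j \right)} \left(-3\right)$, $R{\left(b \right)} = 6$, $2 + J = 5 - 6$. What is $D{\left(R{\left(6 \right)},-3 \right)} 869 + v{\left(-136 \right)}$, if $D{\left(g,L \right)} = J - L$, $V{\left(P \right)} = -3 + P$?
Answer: $-417$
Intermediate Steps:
$J = -3$ ($J = -2 + \left(5 - 6\right) = -2 - 1 = -3$)
$D{\left(g,L \right)} = -3 - L$
$v{\left(j \right)} = -9 + 3 j$ ($v{\left(j \right)} = - (-3 + j) \left(-3\right) = \left(3 - j\right) \left(-3\right) = -9 + 3 j$)
$D{\left(R{\left(6 \right)},-3 \right)} 869 + v{\left(-136 \right)} = \left(-3 - -3\right) 869 + \left(-9 + 3 \left(-136\right)\right) = \left(-3 + 3\right) 869 - 417 = 0 \cdot 869 - 417 = 0 - 417 = -417$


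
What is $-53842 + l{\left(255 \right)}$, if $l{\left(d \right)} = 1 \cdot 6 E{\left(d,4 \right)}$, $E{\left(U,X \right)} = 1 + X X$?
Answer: $-53740$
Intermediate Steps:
$E{\left(U,X \right)} = 1 + X^{2}$
$l{\left(d \right)} = 102$ ($l{\left(d \right)} = 1 \cdot 6 \left(1 + 4^{2}\right) = 6 \left(1 + 16\right) = 6 \cdot 17 = 102$)
$-53842 + l{\left(255 \right)} = -53842 + 102 = -53740$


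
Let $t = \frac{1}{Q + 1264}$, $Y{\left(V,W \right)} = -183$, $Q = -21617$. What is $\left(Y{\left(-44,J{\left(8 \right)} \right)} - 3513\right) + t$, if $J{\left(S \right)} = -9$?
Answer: $- \frac{75224689}{20353} \approx -3696.0$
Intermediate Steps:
$t = - \frac{1}{20353}$ ($t = \frac{1}{-21617 + 1264} = \frac{1}{-20353} = - \frac{1}{20353} \approx -4.9133 \cdot 10^{-5}$)
$\left(Y{\left(-44,J{\left(8 \right)} \right)} - 3513\right) + t = \left(-183 - 3513\right) - \frac{1}{20353} = -3696 - \frac{1}{20353} = - \frac{75224689}{20353}$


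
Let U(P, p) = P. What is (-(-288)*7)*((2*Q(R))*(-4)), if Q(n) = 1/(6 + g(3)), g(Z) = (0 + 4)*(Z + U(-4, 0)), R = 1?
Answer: -8064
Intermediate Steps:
g(Z) = -16 + 4*Z (g(Z) = (0 + 4)*(Z - 4) = 4*(-4 + Z) = -16 + 4*Z)
Q(n) = ½ (Q(n) = 1/(6 + (-16 + 4*3)) = 1/(6 + (-16 + 12)) = 1/(6 - 4) = 1/2 = ½)
(-(-288)*7)*((2*Q(R))*(-4)) = (-(-288)*7)*((2*(½))*(-4)) = (-36*(-56))*(1*(-4)) = 2016*(-4) = -8064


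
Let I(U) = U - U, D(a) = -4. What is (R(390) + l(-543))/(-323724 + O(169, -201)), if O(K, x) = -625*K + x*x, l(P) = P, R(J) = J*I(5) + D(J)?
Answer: 547/388948 ≈ 0.0014064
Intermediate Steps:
I(U) = 0
R(J) = -4 (R(J) = J*0 - 4 = 0 - 4 = -4)
O(K, x) = x**2 - 625*K (O(K, x) = -625*K + x**2 = x**2 - 625*K)
(R(390) + l(-543))/(-323724 + O(169, -201)) = (-4 - 543)/(-323724 + ((-201)**2 - 625*169)) = -547/(-323724 + (40401 - 105625)) = -547/(-323724 - 65224) = -547/(-388948) = -547*(-1/388948) = 547/388948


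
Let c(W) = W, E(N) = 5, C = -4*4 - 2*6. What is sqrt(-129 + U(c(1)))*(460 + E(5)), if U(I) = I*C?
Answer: 465*I*sqrt(157) ≈ 5826.4*I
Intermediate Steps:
C = -28 (C = -16 - 12 = -28)
U(I) = -28*I (U(I) = I*(-28) = -28*I)
sqrt(-129 + U(c(1)))*(460 + E(5)) = sqrt(-129 - 28*1)*(460 + 5) = sqrt(-129 - 28)*465 = sqrt(-157)*465 = (I*sqrt(157))*465 = 465*I*sqrt(157)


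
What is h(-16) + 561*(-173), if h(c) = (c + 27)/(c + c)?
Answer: -3105707/32 ≈ -97053.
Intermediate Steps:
h(c) = (27 + c)/(2*c) (h(c) = (27 + c)/((2*c)) = (27 + c)*(1/(2*c)) = (27 + c)/(2*c))
h(-16) + 561*(-173) = (½)*(27 - 16)/(-16) + 561*(-173) = (½)*(-1/16)*11 - 97053 = -11/32 - 97053 = -3105707/32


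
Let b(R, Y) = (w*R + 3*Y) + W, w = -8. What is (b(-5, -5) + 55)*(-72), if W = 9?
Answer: -6408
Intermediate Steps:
b(R, Y) = 9 - 8*R + 3*Y (b(R, Y) = (-8*R + 3*Y) + 9 = 9 - 8*R + 3*Y)
(b(-5, -5) + 55)*(-72) = ((9 - 8*(-5) + 3*(-5)) + 55)*(-72) = ((9 + 40 - 15) + 55)*(-72) = (34 + 55)*(-72) = 89*(-72) = -6408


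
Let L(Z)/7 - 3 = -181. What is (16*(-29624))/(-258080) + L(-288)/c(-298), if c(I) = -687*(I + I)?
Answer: 3027377017/1651115190 ≈ 1.8335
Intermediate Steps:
L(Z) = -1246 (L(Z) = 21 + 7*(-181) = 21 - 1267 = -1246)
c(I) = -1374*I
(16*(-29624))/(-258080) + L(-288)/c(-298) = (16*(-29624))/(-258080) - 1246/((-1374*(-298))) = -473984*(-1/258080) - 1246/409452 = 14812/8065 - 1246*1/409452 = 14812/8065 - 623/204726 = 3027377017/1651115190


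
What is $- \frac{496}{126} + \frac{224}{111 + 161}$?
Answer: $- \frac{3334}{1071} \approx -3.113$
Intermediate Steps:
$- \frac{496}{126} + \frac{224}{111 + 161} = \left(-496\right) \frac{1}{126} + \frac{224}{272} = - \frac{248}{63} + 224 \cdot \frac{1}{272} = - \frac{248}{63} + \frac{14}{17} = - \frac{3334}{1071}$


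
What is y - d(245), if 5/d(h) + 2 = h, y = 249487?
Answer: 60625336/243 ≈ 2.4949e+5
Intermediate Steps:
d(h) = 5/(-2 + h)
y - d(245) = 249487 - 5/(-2 + 245) = 249487 - 5/243 = 60625336/243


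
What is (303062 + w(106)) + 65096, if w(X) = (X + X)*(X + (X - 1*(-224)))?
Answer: 460590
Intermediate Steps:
w(X) = 2*X*(224 + 2*X) (w(X) = (2*X)*(X + (X + 224)) = (2*X)*(X + (224 + X)) = (2*X)*(224 + 2*X) = 2*X*(224 + 2*X))
(303062 + w(106)) + 65096 = (303062 + 4*106*(112 + 106)) + 65096 = (303062 + 4*106*218) + 65096 = (303062 + 92432) + 65096 = 395494 + 65096 = 460590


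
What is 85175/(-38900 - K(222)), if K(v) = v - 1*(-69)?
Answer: -85175/39191 ≈ -2.1733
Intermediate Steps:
K(v) = 69 + v (K(v) = v + 69 = 69 + v)
85175/(-38900 - K(222)) = 85175/(-38900 - (69 + 222)) = 85175/(-38900 - 1*291) = 85175/(-38900 - 291) = 85175/(-39191) = 85175*(-1/39191) = -85175/39191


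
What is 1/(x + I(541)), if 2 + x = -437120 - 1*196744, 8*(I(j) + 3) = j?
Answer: -8/5070411 ≈ -1.5778e-6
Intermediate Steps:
I(j) = -3 + j/8
x = -633866 (x = -2 + (-437120 - 1*196744) = -2 + (-437120 - 196744) = -2 - 633864 = -633866)
1/(x + I(541)) = 1/(-633866 + (-3 + (⅛)*541)) = 1/(-633866 + (-3 + 541/8)) = 1/(-633866 + 517/8) = 1/(-5070411/8) = -8/5070411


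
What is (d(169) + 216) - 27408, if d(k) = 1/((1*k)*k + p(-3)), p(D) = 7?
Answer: -776821055/28568 ≈ -27192.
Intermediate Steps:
d(k) = 1/(7 + k**2) (d(k) = 1/((1*k)*k + 7) = 1/(k*k + 7) = 1/(k**2 + 7) = 1/(7 + k**2))
(d(169) + 216) - 27408 = (1/(7 + 169**2) + 216) - 27408 = (1/(7 + 28561) + 216) - 27408 = (1/28568 + 216) - 27408 = 6170689/28568 - 27408 = -776821055/28568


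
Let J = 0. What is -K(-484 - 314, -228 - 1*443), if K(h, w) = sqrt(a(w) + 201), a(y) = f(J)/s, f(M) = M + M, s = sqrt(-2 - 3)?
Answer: -sqrt(201) ≈ -14.177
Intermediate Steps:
s = I*sqrt(5) (s = sqrt(-5) = I*sqrt(5) ≈ 2.2361*I)
f(M) = 2*M
a(y) = 0 (a(y) = (2*0)/((I*sqrt(5))) = 0*(-I*sqrt(5)/5) = 0)
K(h, w) = sqrt(201) (K(h, w) = sqrt(0 + 201) = sqrt(201))
-K(-484 - 314, -228 - 1*443) = -sqrt(201)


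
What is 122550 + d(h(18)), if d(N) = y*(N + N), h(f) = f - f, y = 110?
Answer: 122550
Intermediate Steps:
h(f) = 0
d(N) = 220*N (d(N) = 110*(N + N) = 110*(2*N) = 220*N)
122550 + d(h(18)) = 122550 + 220*0 = 122550 + 0 = 122550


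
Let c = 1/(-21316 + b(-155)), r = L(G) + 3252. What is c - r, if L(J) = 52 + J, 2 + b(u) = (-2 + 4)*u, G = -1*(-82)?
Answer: -73232409/21628 ≈ -3386.0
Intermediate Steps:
G = 82
b(u) = -2 + 2*u (b(u) = -2 + (-2 + 4)*u = -2 + 2*u)
r = 3386 (r = (52 + 82) + 3252 = 134 + 3252 = 3386)
c = -1/21628 (c = 1/(-21316 + (-2 + 2*(-155))) = 1/(-21316 + (-2 - 310)) = 1/(-21316 - 312) = 1/(-21628) = -1/21628 ≈ -4.6236e-5)
c - r = -1/21628 - 1*3386 = -1/21628 - 3386 = -73232409/21628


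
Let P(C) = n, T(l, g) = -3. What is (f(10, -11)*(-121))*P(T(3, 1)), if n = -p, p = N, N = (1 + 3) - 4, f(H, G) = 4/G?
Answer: 0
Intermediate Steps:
N = 0 (N = 4 - 4 = 0)
p = 0
n = 0 (n = -1*0 = 0)
P(C) = 0
(f(10, -11)*(-121))*P(T(3, 1)) = ((4/(-11))*(-121))*0 = ((4*(-1/11))*(-121))*0 = -4/11*(-121)*0 = 44*0 = 0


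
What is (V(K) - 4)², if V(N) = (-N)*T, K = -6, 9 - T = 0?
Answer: 2500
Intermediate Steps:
T = 9 (T = 9 - 1*0 = 9 + 0 = 9)
V(N) = -9*N (V(N) = -N*9 = -9*N)
(V(K) - 4)² = (-9*(-6) - 4)² = (54 - 4)² = 50² = 2500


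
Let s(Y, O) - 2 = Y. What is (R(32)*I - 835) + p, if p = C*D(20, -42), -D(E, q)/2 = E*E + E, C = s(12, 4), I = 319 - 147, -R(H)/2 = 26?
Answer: -21539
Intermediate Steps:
s(Y, O) = 2 + Y
R(H) = -52 (R(H) = -2*26 = -52)
I = 172
C = 14 (C = 2 + 12 = 14)
D(E, q) = -2*E - 2*E**2 (D(E, q) = -2*(E*E + E) = -2*(E**2 + E) = -2*(E + E**2) = -2*E - 2*E**2)
p = -11760 (p = 14*(-2*20*(1 + 20)) = 14*(-2*20*21) = 14*(-840) = -11760)
(R(32)*I - 835) + p = (-52*172 - 835) - 11760 = (-8944 - 835) - 11760 = -9779 - 11760 = -21539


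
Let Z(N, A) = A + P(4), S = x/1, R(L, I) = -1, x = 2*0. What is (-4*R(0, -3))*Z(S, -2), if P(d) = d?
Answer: 8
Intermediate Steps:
x = 0
S = 0 (S = 0/1 = 0*1 = 0)
Z(N, A) = 4 + A (Z(N, A) = A + 4 = 4 + A)
(-4*R(0, -3))*Z(S, -2) = (-4*(-1))*(4 - 2) = 4*2 = 8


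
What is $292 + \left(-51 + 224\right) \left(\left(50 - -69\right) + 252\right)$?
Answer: $64475$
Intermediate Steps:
$292 + \left(-51 + 224\right) \left(\left(50 - -69\right) + 252\right) = 292 + 173 \left(\left(50 + 69\right) + 252\right) = 292 + 173 \left(119 + 252\right) = 292 + 173 \cdot 371 = 292 + 64183 = 64475$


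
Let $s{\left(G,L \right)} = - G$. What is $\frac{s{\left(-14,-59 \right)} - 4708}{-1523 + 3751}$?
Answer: $- \frac{2347}{1114} \approx -2.1068$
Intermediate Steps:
$\frac{s{\left(-14,-59 \right)} - 4708}{-1523 + 3751} = \frac{\left(-1\right) \left(-14\right) - 4708}{-1523 + 3751} = \frac{14 - 4708}{2228} = \left(-4694\right) \frac{1}{2228} = - \frac{2347}{1114}$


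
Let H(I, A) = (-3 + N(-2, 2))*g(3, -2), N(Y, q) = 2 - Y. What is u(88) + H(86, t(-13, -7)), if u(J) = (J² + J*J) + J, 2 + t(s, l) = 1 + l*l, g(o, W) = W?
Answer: 15574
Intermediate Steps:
t(s, l) = -1 + l² (t(s, l) = -2 + (1 + l*l) = -2 + (1 + l²) = -1 + l²)
u(J) = J + 2*J² (u(J) = (J² + J²) + J = 2*J² + J = J + 2*J²)
H(I, A) = -2 (H(I, A) = (-3 + (2 - 1*(-2)))*(-2) = (-3 + (2 + 2))*(-2) = (-3 + 4)*(-2) = 1*(-2) = -2)
u(88) + H(86, t(-13, -7)) = 88*(1 + 2*88) - 2 = 88*(1 + 176) - 2 = 88*177 - 2 = 15576 - 2 = 15574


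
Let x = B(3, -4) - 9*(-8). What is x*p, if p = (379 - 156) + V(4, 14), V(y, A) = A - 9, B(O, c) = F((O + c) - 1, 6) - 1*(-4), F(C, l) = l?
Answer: 18696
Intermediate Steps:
B(O, c) = 10 (B(O, c) = 6 - 1*(-4) = 6 + 4 = 10)
V(y, A) = -9 + A
p = 228 (p = (379 - 156) + (-9 + 14) = 223 + 5 = 228)
x = 82 (x = 10 - 9*(-8) = 10 + 72 = 82)
x*p = 82*228 = 18696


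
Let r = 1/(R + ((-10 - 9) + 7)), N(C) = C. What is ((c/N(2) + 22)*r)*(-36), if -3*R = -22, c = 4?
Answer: 1296/7 ≈ 185.14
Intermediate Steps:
R = 22/3 (R = -⅓*(-22) = 22/3 ≈ 7.3333)
r = -3/14 (r = 1/(22/3 + ((-10 - 9) + 7)) = 1/(22/3 + (-19 + 7)) = 1/(22/3 - 12) = 1/(-14/3) = -3/14 ≈ -0.21429)
((c/N(2) + 22)*r)*(-36) = ((4/2 + 22)*(-3/14))*(-36) = ((4*(½) + 22)*(-3/14))*(-36) = ((2 + 22)*(-3/14))*(-36) = (24*(-3/14))*(-36) = -36/7*(-36) = 1296/7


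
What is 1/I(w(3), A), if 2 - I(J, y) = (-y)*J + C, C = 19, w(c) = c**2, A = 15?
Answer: 1/118 ≈ 0.0084746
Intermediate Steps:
I(J, y) = -17 + J*y (I(J, y) = 2 - ((-y)*J + 19) = 2 - (-J*y + 19) = 2 - (19 - J*y) = 2 + (-19 + J*y) = -17 + J*y)
1/I(w(3), A) = 1/(-17 + 3**2*15) = 1/(-17 + 9*15) = 1/(-17 + 135) = 1/118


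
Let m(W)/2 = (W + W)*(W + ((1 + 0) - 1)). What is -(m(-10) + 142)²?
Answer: -293764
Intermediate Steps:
m(W) = 4*W² (m(W) = 2*((W + W)*(W + ((1 + 0) - 1))) = 2*((2*W)*(W + (1 - 1))) = 2*((2*W)*(W + 0)) = 2*((2*W)*W) = 2*(2*W²) = 4*W²)
-(m(-10) + 142)² = -(4*(-10)² + 142)² = -(4*100 + 142)² = -(400 + 142)² = -1*542² = -1*293764 = -293764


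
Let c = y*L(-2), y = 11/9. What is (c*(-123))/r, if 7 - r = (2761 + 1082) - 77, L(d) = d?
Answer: -902/11277 ≈ -0.079986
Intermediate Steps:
y = 11/9 (y = 11*(1/9) = 11/9 ≈ 1.2222)
c = -22/9 (c = (11/9)*(-2) = -22/9 ≈ -2.4444)
r = -3759 (r = 7 - ((2761 + 1082) - 77) = 7 - (3843 - 77) = 7 - 1*3766 = 7 - 3766 = -3759)
(c*(-123))/r = -22/9*(-123)/(-3759) = (902/3)*(-1/3759) = -902/11277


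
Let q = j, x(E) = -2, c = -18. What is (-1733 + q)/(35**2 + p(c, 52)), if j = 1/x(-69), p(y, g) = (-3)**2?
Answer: -3467/2468 ≈ -1.4048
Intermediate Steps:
p(y, g) = 9
j = -1/2 (j = 1/(-2) = -1/2 ≈ -0.50000)
q = -1/2 ≈ -0.50000
(-1733 + q)/(35**2 + p(c, 52)) = (-1733 - 1/2)/(35**2 + 9) = -3467/(2*(1225 + 9)) = -3467/2/1234 = -3467/2*1/1234 = -3467/2468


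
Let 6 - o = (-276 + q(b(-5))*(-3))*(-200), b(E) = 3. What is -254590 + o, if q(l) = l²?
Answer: -315184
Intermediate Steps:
o = -60594 (o = 6 - (-276 + 3²*(-3))*(-200) = 6 - (-276 + 9*(-3))*(-200) = 6 - (-276 - 27)*(-200) = 6 - (-303)*(-200) = 6 - 1*60600 = 6 - 60600 = -60594)
-254590 + o = -254590 - 60594 = -315184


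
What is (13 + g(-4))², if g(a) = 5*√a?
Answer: 69 + 260*I ≈ 69.0 + 260.0*I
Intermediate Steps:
(13 + g(-4))² = (13 + 5*√(-4))² = (13 + 5*(2*I))² = (13 + 10*I)²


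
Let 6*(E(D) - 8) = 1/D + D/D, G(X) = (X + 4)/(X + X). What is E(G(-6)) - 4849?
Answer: -29039/6 ≈ -4839.8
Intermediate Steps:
G(X) = (4 + X)/(2*X) (G(X) = (4 + X)/((2*X)) = (4 + X)*(1/(2*X)) = (4 + X)/(2*X))
E(D) = 49/6 + 1/(6*D) (E(D) = 8 + (1/D + D/D)/6 = 8 + (1/D + 1)/6 = 8 + (1 + 1/D)/6 = 8 + (⅙ + 1/(6*D)) = 49/6 + 1/(6*D))
E(G(-6)) - 4849 = (1 + 49*((½)*(4 - 6)/(-6)))/(6*(((½)*(4 - 6)/(-6)))) - 4849 = (1 + 49*((½)*(-⅙)*(-2)))/(6*(((½)*(-⅙)*(-2)))) - 4849 = (1 + 49*(⅙))/(6*(⅙)) - 4849 = (⅙)*6*(1 + 49/6) - 4849 = (⅙)*6*(55/6) - 4849 = 55/6 - 4849 = -29039/6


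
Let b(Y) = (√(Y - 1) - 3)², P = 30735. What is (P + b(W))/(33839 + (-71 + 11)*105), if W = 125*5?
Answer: 31368/27539 - 24*√39/27539 ≈ 1.1336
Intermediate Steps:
W = 625
b(Y) = (-3 + √(-1 + Y))² (b(Y) = (√(-1 + Y) - 3)² = (-3 + √(-1 + Y))²)
(P + b(W))/(33839 + (-71 + 11)*105) = (30735 + (-3 + √(-1 + 625))²)/(33839 + (-71 + 11)*105) = (30735 + (-3 + √624)²)/(33839 - 60*105) = (30735 + (-3 + 4*√39)²)/(33839 - 6300) = (30735 + (-3 + 4*√39)²)/27539 = (30735 + (-3 + 4*√39)²)*(1/27539) = 30735/27539 + (-3 + 4*√39)²/27539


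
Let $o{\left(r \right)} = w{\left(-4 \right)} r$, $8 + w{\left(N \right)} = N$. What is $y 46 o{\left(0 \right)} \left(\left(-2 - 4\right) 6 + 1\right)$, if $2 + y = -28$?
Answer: $0$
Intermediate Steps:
$y = -30$ ($y = -2 - 28 = -30$)
$w{\left(N \right)} = -8 + N$
$o{\left(r \right)} = - 12 r$ ($o{\left(r \right)} = \left(-8 - 4\right) r = - 12 r$)
$y 46 o{\left(0 \right)} \left(\left(-2 - 4\right) 6 + 1\right) = \left(-30\right) 46 \left(-12\right) 0 \left(\left(-2 - 4\right) 6 + 1\right) = - 1380 \cdot 0 \left(\left(-6\right) 6 + 1\right) = - 1380 \cdot 0 \left(-36 + 1\right) = - 1380 \cdot 0 \left(-35\right) = \left(-1380\right) 0 = 0$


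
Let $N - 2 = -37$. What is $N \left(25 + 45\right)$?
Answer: $-2450$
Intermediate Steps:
$N = -35$ ($N = 2 - 37 = -35$)
$N \left(25 + 45\right) = - 35 \left(25 + 45\right) = \left(-35\right) 70 = -2450$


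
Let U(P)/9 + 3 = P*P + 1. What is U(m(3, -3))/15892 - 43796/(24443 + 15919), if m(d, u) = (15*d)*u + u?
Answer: 1555288201/160358226 ≈ 9.6988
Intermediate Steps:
m(d, u) = u + 15*d*u (m(d, u) = 15*d*u + u = u + 15*d*u)
U(P) = -18 + 9*P² (U(P) = -27 + 9*(P*P + 1) = -27 + 9*(P² + 1) = -27 + 9*(1 + P²) = -27 + (9 + 9*P²) = -18 + 9*P²)
U(m(3, -3))/15892 - 43796/(24443 + 15919) = (-18 + 9*(-3*(1 + 15*3))²)/15892 - 43796/(24443 + 15919) = (-18 + 9*(-3*(1 + 45))²)*(1/15892) - 43796/40362 = (-18 + 9*(-3*46)²)*(1/15892) - 43796*1/40362 = (-18 + 9*(-138)²)*(1/15892) - 21898/20181 = (-18 + 9*19044)*(1/15892) - 21898/20181 = (-18 + 171396)*(1/15892) - 21898/20181 = 171378*(1/15892) - 21898/20181 = 85689/7946 - 21898/20181 = 1555288201/160358226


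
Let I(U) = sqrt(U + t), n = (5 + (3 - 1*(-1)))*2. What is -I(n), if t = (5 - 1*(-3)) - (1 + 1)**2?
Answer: -sqrt(22) ≈ -4.6904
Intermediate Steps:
n = 18 (n = (5 + (3 + 1))*2 = (5 + 4)*2 = 9*2 = 18)
t = 4 (t = (5 + 3) - 1*2**2 = 8 - 1*4 = 8 - 4 = 4)
I(U) = sqrt(4 + U) (I(U) = sqrt(U + 4) = sqrt(4 + U))
-I(n) = -sqrt(4 + 18) = -sqrt(22)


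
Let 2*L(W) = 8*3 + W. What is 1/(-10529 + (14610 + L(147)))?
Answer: 2/8333 ≈ 0.00024001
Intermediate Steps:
L(W) = 12 + W/2 (L(W) = (8*3 + W)/2 = (24 + W)/2 = 12 + W/2)
1/(-10529 + (14610 + L(147))) = 1/(-10529 + (14610 + (12 + (½)*147))) = 1/(-10529 + (14610 + (12 + 147/2))) = 1/(-10529 + (14610 + 171/2)) = 1/(-10529 + 29391/2) = 1/(8333/2) = 2/8333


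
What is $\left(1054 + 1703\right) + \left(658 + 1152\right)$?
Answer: $4567$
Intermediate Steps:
$\left(1054 + 1703\right) + \left(658 + 1152\right) = 2757 + 1810 = 4567$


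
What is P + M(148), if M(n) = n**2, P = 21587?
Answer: 43491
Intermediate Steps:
P + M(148) = 21587 + 148**2 = 21587 + 21904 = 43491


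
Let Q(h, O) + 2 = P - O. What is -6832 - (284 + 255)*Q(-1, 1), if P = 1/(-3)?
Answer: -15106/3 ≈ -5035.3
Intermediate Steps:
P = -⅓ (P = 1*(-⅓) = -⅓ ≈ -0.33333)
Q(h, O) = -7/3 - O (Q(h, O) = -2 + (-⅓ - O) = -7/3 - O)
-6832 - (284 + 255)*Q(-1, 1) = -6832 - (284 + 255)*(-7/3 - 1*1) = -6832 - 539*(-7/3 - 1) = -6832 - 539*(-10)/3 = -6832 - 1*(-5390/3) = -6832 + 5390/3 = -15106/3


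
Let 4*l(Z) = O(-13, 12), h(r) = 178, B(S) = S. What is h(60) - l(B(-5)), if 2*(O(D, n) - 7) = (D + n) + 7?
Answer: 351/2 ≈ 175.50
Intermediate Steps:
O(D, n) = 21/2 + D/2 + n/2 (O(D, n) = 7 + ((D + n) + 7)/2 = 7 + (7 + D + n)/2 = 7 + (7/2 + D/2 + n/2) = 21/2 + D/2 + n/2)
l(Z) = 5/2 (l(Z) = (21/2 + (½)*(-13) + (½)*12)/4 = (21/2 - 13/2 + 6)/4 = (¼)*10 = 5/2)
h(60) - l(B(-5)) = 178 - 1*5/2 = 178 - 5/2 = 351/2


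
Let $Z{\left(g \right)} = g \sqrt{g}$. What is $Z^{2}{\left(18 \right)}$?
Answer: $5832$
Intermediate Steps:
$Z{\left(g \right)} = g^{\frac{3}{2}}$
$Z^{2}{\left(18 \right)} = \left(18^{\frac{3}{2}}\right)^{2} = \left(54 \sqrt{2}\right)^{2} = 5832$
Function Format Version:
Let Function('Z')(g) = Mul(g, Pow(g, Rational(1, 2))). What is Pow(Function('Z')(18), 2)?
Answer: 5832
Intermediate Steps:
Function('Z')(g) = Pow(g, Rational(3, 2))
Pow(Function('Z')(18), 2) = Pow(Pow(18, Rational(3, 2)), 2) = Pow(Mul(54, Pow(2, Rational(1, 2))), 2) = 5832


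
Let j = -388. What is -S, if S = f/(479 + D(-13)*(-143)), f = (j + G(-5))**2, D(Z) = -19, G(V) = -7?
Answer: -156025/3196 ≈ -48.819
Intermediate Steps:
f = 156025 (f = (-388 - 7)**2 = (-395)**2 = 156025)
S = 156025/3196 (S = 156025/(479 - 19*(-143)) = 156025/(479 + 2717) = 156025/3196 ≈ 48.819)
-S = -1*156025/3196 = -156025/3196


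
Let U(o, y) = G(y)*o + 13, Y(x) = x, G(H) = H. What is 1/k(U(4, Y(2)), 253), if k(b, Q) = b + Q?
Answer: 1/274 ≈ 0.0036496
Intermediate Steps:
U(o, y) = 13 + o*y (U(o, y) = y*o + 13 = o*y + 13 = 13 + o*y)
k(b, Q) = Q + b
1/k(U(4, Y(2)), 253) = 1/(253 + (13 + 4*2)) = 1/(253 + (13 + 8)) = 1/(253 + 21) = 1/274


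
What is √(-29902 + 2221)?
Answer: I*√27681 ≈ 166.38*I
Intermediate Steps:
√(-29902 + 2221) = √(-27681) = I*√27681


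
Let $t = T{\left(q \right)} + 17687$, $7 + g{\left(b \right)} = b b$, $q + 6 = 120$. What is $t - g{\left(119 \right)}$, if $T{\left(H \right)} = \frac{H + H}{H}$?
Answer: $3535$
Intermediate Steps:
$q = 114$ ($q = -6 + 120 = 114$)
$T{\left(H \right)} = 2$ ($T{\left(H \right)} = \frac{2 H}{H} = 2$)
$g{\left(b \right)} = -7 + b^{2}$ ($g{\left(b \right)} = -7 + b b = -7 + b^{2}$)
$t = 17689$ ($t = 2 + 17687 = 17689$)
$t - g{\left(119 \right)} = 17689 - \left(-7 + 119^{2}\right) = 17689 - \left(-7 + 14161\right) = 17689 - 14154 = 3535$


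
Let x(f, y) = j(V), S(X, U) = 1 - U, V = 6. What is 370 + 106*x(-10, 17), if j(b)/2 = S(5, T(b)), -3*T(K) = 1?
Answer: 1958/3 ≈ 652.67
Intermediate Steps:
T(K) = -1/3 (T(K) = -1/3*1 = -1/3)
j(b) = 8/3 (j(b) = 2*(1 - 1*(-1/3)) = 2*(1 + 1/3) = 2*(4/3) = 8/3)
x(f, y) = 8/3
370 + 106*x(-10, 17) = 370 + 106*(8/3) = 370 + 848/3 = 1958/3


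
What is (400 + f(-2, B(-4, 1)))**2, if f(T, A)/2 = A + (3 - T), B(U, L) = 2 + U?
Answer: 164836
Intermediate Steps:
f(T, A) = 6 - 2*T + 2*A (f(T, A) = 2*(A + (3 - T)) = 2*(3 + A - T) = 6 - 2*T + 2*A)
(400 + f(-2, B(-4, 1)))**2 = (400 + (6 - 2*(-2) + 2*(2 - 4)))**2 = (400 + (6 + 4 + 2*(-2)))**2 = (400 + (6 + 4 - 4))**2 = (400 + 6)**2 = 406**2 = 164836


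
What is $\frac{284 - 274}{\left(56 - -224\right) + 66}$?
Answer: $\frac{5}{173} \approx 0.028902$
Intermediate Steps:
$\frac{284 - 274}{\left(56 - -224\right) + 66} = \frac{10}{\left(56 + 224\right) + 66} = \frac{10}{280 + 66} = \frac{10}{346} = 10 \cdot \frac{1}{346} = \frac{5}{173}$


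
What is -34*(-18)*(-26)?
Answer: -15912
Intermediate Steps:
-34*(-18)*(-26) = 612*(-26) = -15912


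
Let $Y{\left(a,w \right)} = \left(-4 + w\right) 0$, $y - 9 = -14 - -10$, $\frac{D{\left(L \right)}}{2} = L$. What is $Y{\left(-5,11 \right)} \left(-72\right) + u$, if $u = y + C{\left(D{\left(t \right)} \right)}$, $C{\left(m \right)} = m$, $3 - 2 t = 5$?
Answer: $3$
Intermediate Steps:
$t = -1$ ($t = \frac{3}{2} - \frac{5}{2} = -1$)
$D{\left(L \right)} = 2 L$
$y = 5$ ($y = 9 - 4 = 5$)
$u = 3$ ($u = 5 + 2 \left(-1\right) = 5 - 2 = 3$)
$Y{\left(a,w \right)} = 0$
$Y{\left(-5,11 \right)} \left(-72\right) + u = 0 \left(-72\right) + 3 = 0 + 3 = 3$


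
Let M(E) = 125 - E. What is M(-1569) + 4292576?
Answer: 4294270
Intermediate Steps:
M(-1569) + 4292576 = (125 - 1*(-1569)) + 4292576 = (125 + 1569) + 4292576 = 1694 + 4292576 = 4294270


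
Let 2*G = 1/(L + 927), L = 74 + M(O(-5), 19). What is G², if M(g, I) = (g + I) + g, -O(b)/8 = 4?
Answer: 1/3655744 ≈ 2.7354e-7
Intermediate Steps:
O(b) = -32 (O(b) = -8*4 = -32)
M(g, I) = I + 2*g (M(g, I) = (I + g) + g = I + 2*g)
L = 29 (L = 74 + (19 + 2*(-32)) = 74 + (19 - 64) = 74 - 45 = 29)
G = 1/1912 (G = 1/(2*(29 + 927)) = (½)/956 = (½)*(1/956) = 1/1912 ≈ 0.00052301)
G² = (1/1912)² = 1/3655744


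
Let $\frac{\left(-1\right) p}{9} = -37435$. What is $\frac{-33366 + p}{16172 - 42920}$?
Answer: $- \frac{101183}{8916} \approx -11.348$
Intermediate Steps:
$p = 336915$ ($p = \left(-9\right) \left(-37435\right) = 336915$)
$\frac{-33366 + p}{16172 - 42920} = \frac{-33366 + 336915}{16172 - 42920} = \frac{303549}{-26748} = 303549 \left(- \frac{1}{26748}\right) = - \frac{101183}{8916}$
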